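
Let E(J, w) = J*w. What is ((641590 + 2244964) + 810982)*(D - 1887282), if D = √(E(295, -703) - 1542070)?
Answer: -6978293137152 + 3697536*I*√1749455 ≈ -6.9783e+12 + 4.8906e+9*I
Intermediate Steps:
D = I*√1749455 (D = √(295*(-703) - 1542070) = √(-207385 - 1542070) = √(-1749455) = I*√1749455 ≈ 1322.7*I)
((641590 + 2244964) + 810982)*(D - 1887282) = ((641590 + 2244964) + 810982)*(I*√1749455 - 1887282) = (2886554 + 810982)*(-1887282 + I*√1749455) = 3697536*(-1887282 + I*√1749455) = -6978293137152 + 3697536*I*√1749455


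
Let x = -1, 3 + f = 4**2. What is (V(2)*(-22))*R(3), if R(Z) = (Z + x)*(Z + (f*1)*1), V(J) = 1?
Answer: -704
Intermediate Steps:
f = 13 (f = -3 + 4**2 = -3 + 16 = 13)
R(Z) = (-1 + Z)*(13 + Z) (R(Z) = (Z - 1)*(Z + (13*1)*1) = (-1 + Z)*(Z + 13*1) = (-1 + Z)*(Z + 13) = (-1 + Z)*(13 + Z))
(V(2)*(-22))*R(3) = (1*(-22))*(-13 + 3**2 + 12*3) = -22*(-13 + 9 + 36) = -22*32 = -704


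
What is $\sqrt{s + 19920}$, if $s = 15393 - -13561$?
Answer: $\sqrt{48874} \approx 221.07$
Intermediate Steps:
$s = 28954$ ($s = 15393 + 13561 = 28954$)
$\sqrt{s + 19920} = \sqrt{28954 + 19920} = \sqrt{48874}$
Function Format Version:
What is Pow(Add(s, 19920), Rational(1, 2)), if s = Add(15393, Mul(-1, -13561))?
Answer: Pow(48874, Rational(1, 2)) ≈ 221.07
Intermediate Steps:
s = 28954 (s = Add(15393, 13561) = 28954)
Pow(Add(s, 19920), Rational(1, 2)) = Pow(Add(28954, 19920), Rational(1, 2)) = Pow(48874, Rational(1, 2))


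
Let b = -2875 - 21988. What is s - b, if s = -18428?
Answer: 6435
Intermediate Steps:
b = -24863
s - b = -18428 - 1*(-24863) = -18428 + 24863 = 6435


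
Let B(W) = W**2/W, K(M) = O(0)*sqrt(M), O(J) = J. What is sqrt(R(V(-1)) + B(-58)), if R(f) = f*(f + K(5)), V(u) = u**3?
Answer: I*sqrt(57) ≈ 7.5498*I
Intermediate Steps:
K(M) = 0 (K(M) = 0*sqrt(M) = 0)
R(f) = f**2 (R(f) = f*(f + 0) = f*f = f**2)
B(W) = W
sqrt(R(V(-1)) + B(-58)) = sqrt(((-1)**3)**2 - 58) = sqrt((-1)**2 - 58) = sqrt(1 - 58) = sqrt(-57) = I*sqrt(57)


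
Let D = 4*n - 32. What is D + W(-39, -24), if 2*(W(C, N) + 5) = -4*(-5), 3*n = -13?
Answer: -133/3 ≈ -44.333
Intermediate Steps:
n = -13/3 (n = (⅓)*(-13) = -13/3 ≈ -4.3333)
W(C, N) = 5 (W(C, N) = -5 + (-4*(-5))/2 = -5 + (½)*20 = -5 + 10 = 5)
D = -148/3 (D = 4*(-13/3) - 32 = -52/3 - 32 = -148/3 ≈ -49.333)
D + W(-39, -24) = -148/3 + 5 = -133/3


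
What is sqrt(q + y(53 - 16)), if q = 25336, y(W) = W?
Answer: sqrt(25373) ≈ 159.29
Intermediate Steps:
sqrt(q + y(53 - 16)) = sqrt(25336 + (53 - 16)) = sqrt(25336 + 37) = sqrt(25373)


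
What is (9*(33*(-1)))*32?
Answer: -9504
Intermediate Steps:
(9*(33*(-1)))*32 = (9*(-33))*32 = -297*32 = -9504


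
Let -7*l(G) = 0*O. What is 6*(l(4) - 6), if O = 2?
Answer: -36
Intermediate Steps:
l(G) = 0 (l(G) = -0*2 = -⅐*0 = 0)
6*(l(4) - 6) = 6*(0 - 6) = 6*(-6) = -36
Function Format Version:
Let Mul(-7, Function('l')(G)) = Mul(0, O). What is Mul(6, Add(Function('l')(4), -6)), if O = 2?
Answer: -36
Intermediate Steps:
Function('l')(G) = 0 (Function('l')(G) = Mul(Rational(-1, 7), Mul(0, 2)) = Mul(Rational(-1, 7), 0) = 0)
Mul(6, Add(Function('l')(4), -6)) = Mul(6, Add(0, -6)) = Mul(6, -6) = -36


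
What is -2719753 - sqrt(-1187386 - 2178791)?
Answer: -2719753 - I*sqrt(3366177) ≈ -2.7198e+6 - 1834.7*I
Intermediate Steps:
-2719753 - sqrt(-1187386 - 2178791) = -2719753 - sqrt(-3366177) = -2719753 - I*sqrt(3366177)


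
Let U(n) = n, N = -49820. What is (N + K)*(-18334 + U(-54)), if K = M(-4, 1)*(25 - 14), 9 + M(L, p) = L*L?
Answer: 914674284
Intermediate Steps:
M(L, p) = -9 + L**2 (M(L, p) = -9 + L*L = -9 + L**2)
K = 77 (K = (-9 + (-4)**2)*(25 - 14) = (-9 + 16)*11 = 7*11 = 77)
(N + K)*(-18334 + U(-54)) = (-49820 + 77)*(-18334 - 54) = -49743*(-18388) = 914674284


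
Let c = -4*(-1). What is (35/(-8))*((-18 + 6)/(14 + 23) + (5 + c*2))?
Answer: -16415/296 ≈ -55.456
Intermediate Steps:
c = 4
(35/(-8))*((-18 + 6)/(14 + 23) + (5 + c*2)) = (35/(-8))*((-18 + 6)/(14 + 23) + (5 + 4*2)) = (35*(-⅛))*(-12/37 + (5 + 8)) = -35*(-12*1/37 + 13)/8 = -35*(-12/37 + 13)/8 = -35/8*469/37 = -16415/296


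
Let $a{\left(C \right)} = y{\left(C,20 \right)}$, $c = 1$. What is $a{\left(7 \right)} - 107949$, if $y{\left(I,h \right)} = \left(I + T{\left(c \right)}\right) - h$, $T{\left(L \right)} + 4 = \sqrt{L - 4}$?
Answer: $-107966 + i \sqrt{3} \approx -1.0797 \cdot 10^{5} + 1.732 i$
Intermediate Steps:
$T{\left(L \right)} = -4 + \sqrt{-4 + L}$ ($T{\left(L \right)} = -4 + \sqrt{L - 4} = -4 + \sqrt{-4 + L}$)
$y{\left(I,h \right)} = -4 + I - h + i \sqrt{3}$ ($y{\left(I,h \right)} = \left(I - \left(4 - \sqrt{-4 + 1}\right)\right) - h = \left(I - \left(4 - \sqrt{-3}\right)\right) - h = \left(I - \left(4 - i \sqrt{3}\right)\right) - h = \left(-4 + I + i \sqrt{3}\right) - h = -4 + I - h + i \sqrt{3}$)
$a{\left(C \right)} = -24 + C + i \sqrt{3}$ ($a{\left(C \right)} = -4 + C - 20 + i \sqrt{3} = -24 + C + i \sqrt{3}$)
$a{\left(7 \right)} - 107949 = \left(-24 + 7 + i \sqrt{3}\right) - 107949 = \left(-17 + i \sqrt{3}\right) - 107949 = -107966 + i \sqrt{3}$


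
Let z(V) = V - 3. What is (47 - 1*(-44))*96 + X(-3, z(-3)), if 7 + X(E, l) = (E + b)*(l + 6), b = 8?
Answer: 8729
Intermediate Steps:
z(V) = -3 + V
X(E, l) = -7 + (6 + l)*(8 + E) (X(E, l) = -7 + (E + 8)*(l + 6) = -7 + (8 + E)*(6 + l) = -7 + (6 + l)*(8 + E))
(47 - 1*(-44))*96 + X(-3, z(-3)) = (47 - 1*(-44))*96 + (41 + 6*(-3) + 8*(-3 - 3) - 3*(-3 - 3)) = (47 + 44)*96 + (41 - 18 + 8*(-6) - 3*(-6)) = 91*96 + (41 - 18 - 48 + 18) = 8736 - 7 = 8729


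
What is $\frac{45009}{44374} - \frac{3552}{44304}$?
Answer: $\frac{38259631}{40957202} \approx 0.93414$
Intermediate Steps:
$\frac{45009}{44374} - \frac{3552}{44304} = 45009 \cdot \frac{1}{44374} - \frac{74}{923} = \frac{45009}{44374} - \frac{74}{923} = \frac{38259631}{40957202}$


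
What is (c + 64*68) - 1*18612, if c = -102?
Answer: -14362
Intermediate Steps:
(c + 64*68) - 1*18612 = (-102 + 64*68) - 1*18612 = (-102 + 4352) - 18612 = 4250 - 18612 = -14362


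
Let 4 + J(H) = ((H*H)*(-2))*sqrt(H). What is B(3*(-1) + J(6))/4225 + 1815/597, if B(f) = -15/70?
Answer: 35785153/11770850 ≈ 3.0401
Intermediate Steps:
J(H) = -4 - 2*H**(5/2) (J(H) = -4 + ((H*H)*(-2))*sqrt(H) = -4 + (H**2*(-2))*sqrt(H) = -4 + (-2*H**2)*sqrt(H) = -4 - 2*H**(5/2))
B(f) = -3/14 (B(f) = -15*1/70 = -3/14)
B(3*(-1) + J(6))/4225 + 1815/597 = -3/14/4225 + 1815/597 = -3/14*1/4225 + 1815*(1/597) = -3/59150 + 605/199 = 35785153/11770850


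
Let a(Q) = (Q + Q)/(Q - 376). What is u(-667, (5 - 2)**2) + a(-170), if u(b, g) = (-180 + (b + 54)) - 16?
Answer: -220687/273 ≈ -808.38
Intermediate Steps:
u(b, g) = -142 + b (u(b, g) = (-180 + (54 + b)) - 16 = (-126 + b) - 16 = -142 + b)
a(Q) = 2*Q/(-376 + Q) (a(Q) = (2*Q)/(-376 + Q) = 2*Q/(-376 + Q))
u(-667, (5 - 2)**2) + a(-170) = (-142 - 667) + 2*(-170)/(-376 - 170) = -809 + 2*(-170)/(-546) = -809 + 2*(-170)*(-1/546) = -809 + 170/273 = -220687/273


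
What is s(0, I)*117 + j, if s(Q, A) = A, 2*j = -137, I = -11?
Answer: -2711/2 ≈ -1355.5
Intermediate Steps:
j = -137/2 (j = (½)*(-137) = -137/2 ≈ -68.500)
s(0, I)*117 + j = -11*117 - 137/2 = -1287 - 137/2 = -2711/2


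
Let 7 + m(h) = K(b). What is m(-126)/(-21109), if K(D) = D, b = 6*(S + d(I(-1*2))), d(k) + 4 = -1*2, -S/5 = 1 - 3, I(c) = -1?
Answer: -17/21109 ≈ -0.00080534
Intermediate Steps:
S = 10 (S = -5*(1 - 3) = -5*(-2) = 10)
d(k) = -6 (d(k) = -4 - 1*2 = -4 - 2 = -6)
b = 24 (b = 6*(10 - 6) = 6*4 = 24)
m(h) = 17 (m(h) = -7 + 24 = 17)
m(-126)/(-21109) = 17/(-21109) = 17*(-1/21109) = -17/21109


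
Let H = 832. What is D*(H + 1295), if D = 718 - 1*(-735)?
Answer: 3090531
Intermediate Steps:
D = 1453 (D = 718 + 735 = 1453)
D*(H + 1295) = 1453*(832 + 1295) = 1453*2127 = 3090531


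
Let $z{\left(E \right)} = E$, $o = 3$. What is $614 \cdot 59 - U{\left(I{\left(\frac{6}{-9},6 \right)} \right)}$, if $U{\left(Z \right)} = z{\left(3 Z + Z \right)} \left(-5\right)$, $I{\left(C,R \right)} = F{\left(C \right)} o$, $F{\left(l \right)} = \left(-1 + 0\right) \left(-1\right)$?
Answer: $36286$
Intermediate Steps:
$F{\left(l \right)} = 1$ ($F{\left(l \right)} = \left(-1\right) \left(-1\right) = 1$)
$I{\left(C,R \right)} = 3$ ($I{\left(C,R \right)} = 1 \cdot 3 = 3$)
$U{\left(Z \right)} = - 20 Z$ ($U{\left(Z \right)} = \left(3 Z + Z\right) \left(-5\right) = 4 Z \left(-5\right) = - 20 Z$)
$614 \cdot 59 - U{\left(I{\left(\frac{6}{-9},6 \right)} \right)} = 614 \cdot 59 - \left(-20\right) 3 = 36226 - -60 = 36226 + 60 = 36286$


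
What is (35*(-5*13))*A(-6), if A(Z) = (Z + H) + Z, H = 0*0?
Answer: 27300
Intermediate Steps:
H = 0
A(Z) = 2*Z (A(Z) = (Z + 0) + Z = Z + Z = 2*Z)
(35*(-5*13))*A(-6) = (35*(-5*13))*(2*(-6)) = (35*(-65))*(-12) = -2275*(-12) = 27300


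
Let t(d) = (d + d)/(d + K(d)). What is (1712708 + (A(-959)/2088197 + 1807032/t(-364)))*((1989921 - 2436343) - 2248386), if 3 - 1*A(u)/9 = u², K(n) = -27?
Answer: -1374042159773315133736/190025927 ≈ -7.2308e+12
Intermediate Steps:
t(d) = 2*d/(-27 + d) (t(d) = (d + d)/(d - 27) = (2*d)/(-27 + d) = 2*d/(-27 + d))
A(u) = 27 - 9*u²
(1712708 + (A(-959)/2088197 + 1807032/t(-364)))*((1989921 - 2436343) - 2248386) = (1712708 + ((27 - 9*(-959)²)/2088197 + 1807032/((2*(-364)/(-27 - 364)))))*((1989921 - 2436343) - 2248386) = (1712708 + ((27 - 9*919681)*(1/2088197) + 1807032/((2*(-364)/(-391)))))*(-446422 - 2248386) = (1712708 + ((27 - 8277129)*(1/2088197) + 1807032/((2*(-364)*(-1/391)))))*(-2694808) = (1712708 + (-8277102*1/2088197 + 1807032/(728/391)))*(-2694808) = (1712708 + (-8277102/2088197 + 1807032*(391/728)))*(-2694808) = (1712708 + (-8277102/2088197 + 88318689/91))*(-2694808) = (1712708 + 184426068197451/190025927)*(-2694808) = (509884993577767/190025927)*(-2694808) = -1374042159773315133736/190025927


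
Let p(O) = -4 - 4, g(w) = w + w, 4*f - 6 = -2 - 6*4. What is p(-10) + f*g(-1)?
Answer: 2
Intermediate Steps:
f = -5 (f = 3/2 + (-2 - 6*4)/4 = 3/2 + (-2 - 24)/4 = 3/2 + (¼)*(-26) = 3/2 - 13/2 = -5)
g(w) = 2*w
p(O) = -8
p(-10) + f*g(-1) = -8 - 10*(-1) = -8 - 5*(-2) = -8 + 10 = 2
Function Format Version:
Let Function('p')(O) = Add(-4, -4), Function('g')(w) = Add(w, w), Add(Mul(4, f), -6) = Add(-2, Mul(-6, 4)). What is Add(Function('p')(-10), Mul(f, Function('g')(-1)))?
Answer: 2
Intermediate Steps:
f = -5 (f = Add(Rational(3, 2), Mul(Rational(1, 4), Add(-2, Mul(-6, 4)))) = Add(Rational(3, 2), Mul(Rational(1, 4), Add(-2, -24))) = Add(Rational(3, 2), Mul(Rational(1, 4), -26)) = Add(Rational(3, 2), Rational(-13, 2)) = -5)
Function('g')(w) = Mul(2, w)
Function('p')(O) = -8
Add(Function('p')(-10), Mul(f, Function('g')(-1))) = Add(-8, Mul(-5, Mul(2, -1))) = Add(-8, Mul(-5, -2)) = Add(-8, 10) = 2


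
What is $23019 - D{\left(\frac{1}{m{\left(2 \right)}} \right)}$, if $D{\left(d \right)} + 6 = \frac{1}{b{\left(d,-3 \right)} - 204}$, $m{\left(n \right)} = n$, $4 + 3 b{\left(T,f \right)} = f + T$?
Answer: $\frac{28481931}{1237} \approx 23025.0$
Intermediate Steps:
$b{\left(T,f \right)} = - \frac{4}{3} + \frac{T}{3} + \frac{f}{3}$ ($b{\left(T,f \right)} = - \frac{4}{3} + \frac{f + T}{3} = - \frac{4}{3} + \frac{T + f}{3} = - \frac{4}{3} + \left(\frac{T}{3} + \frac{f}{3}\right) = - \frac{4}{3} + \frac{T}{3} + \frac{f}{3}$)
$D{\left(d \right)} = -6 + \frac{1}{- \frac{619}{3} + \frac{d}{3}}$ ($D{\left(d \right)} = -6 + \frac{1}{\left(- \frac{4}{3} + \frac{d}{3} + \frac{1}{3} \left(-3\right)\right) - 204} = -6 + \frac{1}{\left(- \frac{4}{3} + \frac{d}{3} - 1\right) - 204} = -6 + \frac{1}{\left(- \frac{7}{3} + \frac{d}{3}\right) - 204} = -6 + \frac{1}{- \frac{619}{3} + \frac{d}{3}}$)
$23019 - D{\left(\frac{1}{m{\left(2 \right)}} \right)} = 23019 - \frac{3 \left(1239 - \frac{2}{2}\right)}{-619 + \frac{1}{2}} = 23019 - \frac{3 \left(1239 - 1\right)}{-619 + \frac{1}{2}} = 23019 - \frac{3 \left(1239 - 1\right)}{- \frac{1237}{2}} = 23019 - 3 \left(- \frac{2}{1237}\right) 1238 = 23019 - - \frac{7428}{1237} = 23019 + \frac{7428}{1237} = \frac{28481931}{1237}$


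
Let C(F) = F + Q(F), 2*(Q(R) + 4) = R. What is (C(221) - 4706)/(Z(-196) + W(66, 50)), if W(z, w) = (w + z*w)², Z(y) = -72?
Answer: -1251/3206408 ≈ -0.00039016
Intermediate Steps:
Q(R) = -4 + R/2
C(F) = -4 + 3*F/2 (C(F) = F + (-4 + F/2) = -4 + 3*F/2)
W(z, w) = (w + w*z)²
(C(221) - 4706)/(Z(-196) + W(66, 50)) = ((-4 + (3/2)*221) - 4706)/(-72 + 50²*(1 + 66)²) = ((-4 + 663/2) - 4706)/(-72 + 2500*67²) = (655/2 - 4706)/(-72 + 2500*4489) = -8757/(2*(-72 + 11222500)) = -8757/2/11222428 = -8757/2*1/11222428 = -1251/3206408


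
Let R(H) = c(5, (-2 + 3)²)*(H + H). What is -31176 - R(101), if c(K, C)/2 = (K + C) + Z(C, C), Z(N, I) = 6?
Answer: -36024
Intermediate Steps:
c(K, C) = 12 + 2*C + 2*K (c(K, C) = 2*((K + C) + 6) = 2*((C + K) + 6) = 2*(6 + C + K) = 12 + 2*C + 2*K)
R(H) = 48*H (R(H) = (12 + 2*(-2 + 3)² + 2*5)*(H + H) = (12 + 2*1² + 10)*(2*H) = (12 + 2*1 + 10)*(2*H) = (12 + 2 + 10)*(2*H) = 24*(2*H) = 48*H)
-31176 - R(101) = -31176 - 48*101 = -31176 - 1*4848 = -31176 - 4848 = -36024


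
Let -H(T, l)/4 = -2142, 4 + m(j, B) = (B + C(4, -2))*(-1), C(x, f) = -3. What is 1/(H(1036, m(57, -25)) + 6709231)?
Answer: 1/6717799 ≈ 1.4886e-7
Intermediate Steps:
m(j, B) = -1 - B (m(j, B) = -4 + (B - 3)*(-1) = -4 + (-3 + B)*(-1) = -4 + (3 - B) = -1 - B)
H(T, l) = 8568 (H(T, l) = -4*(-2142) = 8568)
1/(H(1036, m(57, -25)) + 6709231) = 1/(8568 + 6709231) = 1/6717799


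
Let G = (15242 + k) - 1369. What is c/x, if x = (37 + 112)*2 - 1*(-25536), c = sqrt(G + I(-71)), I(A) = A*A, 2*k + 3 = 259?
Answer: sqrt(19042)/25834 ≈ 0.0053415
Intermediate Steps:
k = 128 (k = -3/2 + (1/2)*259 = -3/2 + 259/2 = 128)
I(A) = A**2
G = 14001 (G = (15242 + 128) - 1369 = 15370 - 1369 = 14001)
c = sqrt(19042) (c = sqrt(14001 + (-71)**2) = sqrt(14001 + 5041) = sqrt(19042) ≈ 137.99)
x = 25834 (x = 149*2 + 25536 = 298 + 25536 = 25834)
c/x = sqrt(19042)/25834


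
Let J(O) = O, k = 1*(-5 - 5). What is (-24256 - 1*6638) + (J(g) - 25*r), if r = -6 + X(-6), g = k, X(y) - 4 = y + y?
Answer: -30554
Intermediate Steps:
X(y) = 4 + 2*y (X(y) = 4 + (y + y) = 4 + 2*y)
k = -10 (k = 1*(-10) = -10)
g = -10
r = -14 (r = -6 + (4 + 2*(-6)) = -6 + (4 - 12) = -6 - 8 = -14)
(-24256 - 1*6638) + (J(g) - 25*r) = (-24256 - 1*6638) + (-10 - 25*(-14)) = (-24256 - 6638) + (-10 + 350) = -30894 + 340 = -30554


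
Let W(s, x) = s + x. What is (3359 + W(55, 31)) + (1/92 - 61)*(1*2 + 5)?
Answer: 277663/92 ≈ 3018.1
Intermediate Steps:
(3359 + W(55, 31)) + (1/92 - 61)*(1*2 + 5) = (3359 + (55 + 31)) + (1/92 - 61)*(1*2 + 5) = (3359 + 86) + (1/92 - 61)*(2 + 5) = 3445 - 5611/92*7 = 3445 - 39277/92 = 277663/92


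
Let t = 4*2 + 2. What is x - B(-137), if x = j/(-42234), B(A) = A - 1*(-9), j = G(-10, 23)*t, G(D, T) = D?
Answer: 2703026/21117 ≈ 128.00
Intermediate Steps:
t = 10 (t = 8 + 2 = 10)
j = -100 (j = -10*10 = -100)
B(A) = 9 + A (B(A) = A + 9 = 9 + A)
x = 50/21117 (x = -100/(-42234) = -100*(-1/42234) = 50/21117 ≈ 0.0023678)
x - B(-137) = 50/21117 - (9 - 137) = 50/21117 - 1*(-128) = 50/21117 + 128 = 2703026/21117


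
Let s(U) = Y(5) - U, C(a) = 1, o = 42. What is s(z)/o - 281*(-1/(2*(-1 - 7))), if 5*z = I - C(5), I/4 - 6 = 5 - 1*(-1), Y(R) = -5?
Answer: -10027/560 ≈ -17.905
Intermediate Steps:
I = 48 (I = 24 + 4*(5 - 1*(-1)) = 24 + 4*(5 + 1) = 24 + 4*6 = 24 + 24 = 48)
z = 47/5 (z = (48 - 1*1)/5 = (48 - 1)/5 = (⅕)*47 = 47/5 ≈ 9.4000)
s(U) = -5 - U
s(z)/o - 281*(-1/(2*(-1 - 7))) = (-5 - 1*47/5)/42 - 281*(-1/(2*(-1 - 7))) = (-5 - 47/5)*(1/42) - 281/((-2*(-8))) = -72/5*1/42 - 281/16 = -12/35 - 281*1/16 = -12/35 - 281/16 = -10027/560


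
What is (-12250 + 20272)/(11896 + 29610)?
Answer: 4011/20753 ≈ 0.19327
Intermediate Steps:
(-12250 + 20272)/(11896 + 29610) = 8022/41506 = 8022*(1/41506) = 4011/20753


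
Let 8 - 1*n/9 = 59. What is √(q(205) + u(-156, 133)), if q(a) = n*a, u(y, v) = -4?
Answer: I*√94099 ≈ 306.76*I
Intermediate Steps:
n = -459 (n = 72 - 9*59 = 72 - 531 = -459)
q(a) = -459*a
√(q(205) + u(-156, 133)) = √(-459*205 - 4) = √(-94095 - 4) = √(-94099) = I*√94099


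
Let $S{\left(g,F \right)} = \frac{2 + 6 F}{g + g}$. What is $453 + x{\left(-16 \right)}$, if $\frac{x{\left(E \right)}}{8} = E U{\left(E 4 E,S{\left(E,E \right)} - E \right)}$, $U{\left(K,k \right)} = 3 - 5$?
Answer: $709$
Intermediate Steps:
$S{\left(g,F \right)} = \frac{2 + 6 F}{2 g}$
$U{\left(K,k \right)} = -2$
$x{\left(E \right)} = - 16 E$ ($x{\left(E \right)} = 8 E \left(-2\right) = 8 \left(- 2 E\right) = - 16 E$)
$453 + x{\left(-16 \right)} = 453 - -256 = 453 + 256 = 709$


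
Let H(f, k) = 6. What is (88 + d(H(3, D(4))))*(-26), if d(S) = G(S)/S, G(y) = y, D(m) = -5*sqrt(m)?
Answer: -2314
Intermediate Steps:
d(S) = 1 (d(S) = S/S = 1)
(88 + d(H(3, D(4))))*(-26) = (88 + 1)*(-26) = 89*(-26) = -2314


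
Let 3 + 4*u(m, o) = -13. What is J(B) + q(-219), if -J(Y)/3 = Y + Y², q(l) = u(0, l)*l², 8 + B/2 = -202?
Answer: -719784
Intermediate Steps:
B = -420 (B = -16 + 2*(-202) = -16 - 404 = -420)
u(m, o) = -4 (u(m, o) = -¾ + (¼)*(-13) = -¾ - 13/4 = -4)
q(l) = -4*l²
J(Y) = -3*Y - 3*Y² (J(Y) = -3*(Y + Y²) = -3*Y - 3*Y²)
J(B) + q(-219) = -3*(-420)*(1 - 420) - 4*(-219)² = -3*(-420)*(-419) - 4*47961 = -527940 - 191844 = -719784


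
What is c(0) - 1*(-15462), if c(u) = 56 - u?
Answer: 15518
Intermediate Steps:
c(0) - 1*(-15462) = (56 - 1*0) - 1*(-15462) = (56 + 0) + 15462 = 56 + 15462 = 15518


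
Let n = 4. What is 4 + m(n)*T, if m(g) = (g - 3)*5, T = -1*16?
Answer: -76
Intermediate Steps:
T = -16
m(g) = -15 + 5*g (m(g) = (-3 + g)*5 = -15 + 5*g)
4 + m(n)*T = 4 + (-15 + 5*4)*(-16) = 4 + (-15 + 20)*(-16) = 4 + 5*(-16) = 4 - 80 = -76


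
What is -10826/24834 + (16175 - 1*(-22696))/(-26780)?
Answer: -627621347/332527260 ≈ -1.8874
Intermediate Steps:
-10826/24834 + (16175 - 1*(-22696))/(-26780) = -10826*1/24834 + (16175 + 22696)*(-1/26780) = -5413/12417 + 38871*(-1/26780) = -5413/12417 - 38871/26780 = -627621347/332527260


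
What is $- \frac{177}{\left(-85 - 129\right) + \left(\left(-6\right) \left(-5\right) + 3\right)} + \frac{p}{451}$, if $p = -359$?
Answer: $\frac{14848}{81631} \approx 0.18189$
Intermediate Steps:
$- \frac{177}{\left(-85 - 129\right) + \left(\left(-6\right) \left(-5\right) + 3\right)} + \frac{p}{451} = - \frac{177}{\left(-85 - 129\right) + \left(\left(-6\right) \left(-5\right) + 3\right)} - \frac{359}{451} = - \frac{177}{-214 + \left(30 + 3\right)} - \frac{359}{451} = - \frac{177}{-214 + 33} - \frac{359}{451} = - \frac{177}{-181} - \frac{359}{451} = \left(-177\right) \left(- \frac{1}{181}\right) - \frac{359}{451} = \frac{177}{181} - \frac{359}{451} = \frac{14848}{81631}$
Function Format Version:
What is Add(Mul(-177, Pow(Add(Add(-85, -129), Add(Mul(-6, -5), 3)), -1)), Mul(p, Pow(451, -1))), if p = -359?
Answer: Rational(14848, 81631) ≈ 0.18189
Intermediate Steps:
Add(Mul(-177, Pow(Add(Add(-85, -129), Add(Mul(-6, -5), 3)), -1)), Mul(p, Pow(451, -1))) = Add(Mul(-177, Pow(Add(Add(-85, -129), Add(Mul(-6, -5), 3)), -1)), Mul(-359, Pow(451, -1))) = Add(Mul(-177, Pow(Add(-214, Add(30, 3)), -1)), Mul(-359, Rational(1, 451))) = Add(Mul(-177, Pow(Add(-214, 33), -1)), Rational(-359, 451)) = Add(Mul(-177, Pow(-181, -1)), Rational(-359, 451)) = Add(Mul(-177, Rational(-1, 181)), Rational(-359, 451)) = Add(Rational(177, 181), Rational(-359, 451)) = Rational(14848, 81631)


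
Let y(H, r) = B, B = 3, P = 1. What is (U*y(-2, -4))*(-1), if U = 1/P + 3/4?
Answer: -21/4 ≈ -5.2500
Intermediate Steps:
U = 7/4 (U = 1/1 + 3/4 = 1*1 + 3*(¼) = 1 + ¾ = 7/4 ≈ 1.7500)
y(H, r) = 3
(U*y(-2, -4))*(-1) = ((7/4)*3)*(-1) = (21/4)*(-1) = -21/4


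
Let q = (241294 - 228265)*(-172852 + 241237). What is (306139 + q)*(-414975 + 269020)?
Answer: -130088860140320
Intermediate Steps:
q = 890988165 (q = 13029*68385 = 890988165)
(306139 + q)*(-414975 + 269020) = (306139 + 890988165)*(-414975 + 269020) = 891294304*(-145955) = -130088860140320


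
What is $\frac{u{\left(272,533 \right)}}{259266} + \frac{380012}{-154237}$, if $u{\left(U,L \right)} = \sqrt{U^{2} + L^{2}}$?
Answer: $- \frac{380012}{154237} + \frac{\sqrt{358073}}{259266} \approx -2.4615$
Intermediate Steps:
$u{\left(U,L \right)} = \sqrt{L^{2} + U^{2}}$
$\frac{u{\left(272,533 \right)}}{259266} + \frac{380012}{-154237} = \frac{\sqrt{533^{2} + 272^{2}}}{259266} + \frac{380012}{-154237} = \sqrt{284089 + 73984} \cdot \frac{1}{259266} + 380012 \left(- \frac{1}{154237}\right) = \sqrt{358073} \cdot \frac{1}{259266} - \frac{380012}{154237} = \frac{\sqrt{358073}}{259266} - \frac{380012}{154237} = - \frac{380012}{154237} + \frac{\sqrt{358073}}{259266}$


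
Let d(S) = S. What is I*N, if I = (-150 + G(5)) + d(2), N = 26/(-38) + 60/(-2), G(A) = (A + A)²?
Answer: 27984/19 ≈ 1472.8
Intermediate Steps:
G(A) = 4*A² (G(A) = (2*A)² = 4*A²)
N = -583/19 (N = 26*(-1/38) + 60*(-½) = -13/19 - 30 = -583/19 ≈ -30.684)
I = -48 (I = (-150 + 4*5²) + 2 = (-150 + 4*25) + 2 = (-150 + 100) + 2 = -50 + 2 = -48)
I*N = -48*(-583/19) = 27984/19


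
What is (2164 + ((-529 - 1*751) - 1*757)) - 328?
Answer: -201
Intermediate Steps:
(2164 + ((-529 - 1*751) - 1*757)) - 328 = (2164 + ((-529 - 751) - 757)) - 328 = (2164 + (-1280 - 757)) - 328 = (2164 - 2037) - 328 = 127 - 328 = -201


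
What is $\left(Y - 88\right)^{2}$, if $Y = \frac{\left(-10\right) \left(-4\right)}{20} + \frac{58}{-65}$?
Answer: $\frac{31899904}{4225} \approx 7550.3$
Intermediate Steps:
$Y = \frac{72}{65}$ ($Y = 40 \cdot \frac{1}{20} + 58 \left(- \frac{1}{65}\right) = 2 - \frac{58}{65} = \frac{72}{65} \approx 1.1077$)
$\left(Y - 88\right)^{2} = \left(\frac{72}{65} - 88\right)^{2} = \left(- \frac{5648}{65}\right)^{2} = \frac{31899904}{4225}$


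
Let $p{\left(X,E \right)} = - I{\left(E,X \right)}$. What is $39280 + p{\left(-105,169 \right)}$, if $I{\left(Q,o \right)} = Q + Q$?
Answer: $38942$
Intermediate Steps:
$I{\left(Q,o \right)} = 2 Q$
$p{\left(X,E \right)} = - 2 E$
$39280 + p{\left(-105,169 \right)} = 39280 - 338 = 38942$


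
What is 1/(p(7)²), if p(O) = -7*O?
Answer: 1/2401 ≈ 0.00041649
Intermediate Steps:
1/(p(7)²) = 1/((-7*7)²) = 1/((-49)²) = 1/2401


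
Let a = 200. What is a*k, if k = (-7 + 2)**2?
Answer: 5000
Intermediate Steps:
k = 25 (k = (-5)**2 = 25)
a*k = 200*25 = 5000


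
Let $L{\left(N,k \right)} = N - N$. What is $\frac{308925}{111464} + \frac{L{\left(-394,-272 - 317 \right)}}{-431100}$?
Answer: $\frac{308925}{111464} \approx 2.7715$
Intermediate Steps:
$L{\left(N,k \right)} = 0$
$\frac{308925}{111464} + \frac{L{\left(-394,-272 - 317 \right)}}{-431100} = \frac{308925}{111464} + \frac{0}{-431100} = 308925 \cdot \frac{1}{111464} + 0 \left(- \frac{1}{431100}\right) = \frac{308925}{111464} + 0 = \frac{308925}{111464}$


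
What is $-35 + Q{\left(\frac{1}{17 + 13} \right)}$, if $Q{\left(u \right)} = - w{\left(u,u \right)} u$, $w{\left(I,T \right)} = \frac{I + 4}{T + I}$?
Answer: $- \frac{2221}{60} \approx -37.017$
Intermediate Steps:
$w{\left(I,T \right)} = \frac{4 + I}{I + T}$
$Q{\left(u \right)} = -2 - \frac{u}{2}$ ($Q{\left(u \right)} = - \frac{4 + u}{u + u} u = - \frac{4 + u}{2 u} u = -2 - \frac{u}{2}$)
$-35 + Q{\left(\frac{1}{17 + 13} \right)} = -35 - \left(2 + \frac{1}{2 \left(17 + 13\right)}\right) = -35 - \left(2 + \frac{1}{2 \cdot 30}\right) = -35 - \frac{121}{60} = - \frac{2221}{60}$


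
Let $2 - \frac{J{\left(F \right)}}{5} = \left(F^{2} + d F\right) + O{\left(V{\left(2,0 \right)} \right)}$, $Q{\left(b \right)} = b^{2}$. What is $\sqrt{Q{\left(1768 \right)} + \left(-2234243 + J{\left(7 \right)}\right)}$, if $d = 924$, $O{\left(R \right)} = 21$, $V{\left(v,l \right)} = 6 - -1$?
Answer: $\sqrt{858901} \approx 926.77$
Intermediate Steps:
$V{\left(v,l \right)} = 7$ ($V{\left(v,l \right)} = 6 + 1 = 7$)
$J{\left(F \right)} = -95 - 4620 F - 5 F^{2}$ ($J{\left(F \right)} = 10 - 5 \left(\left(F^{2} + 924 F\right) + 21\right) = 10 - 5 \left(21 + F^{2} + 924 F\right) = 10 - \left(105 + 5 F^{2} + 4620 F\right) = -95 - 4620 F - 5 F^{2}$)
$\sqrt{Q{\left(1768 \right)} + \left(-2234243 + J{\left(7 \right)}\right)} = \sqrt{1768^{2} - 2266923} = \sqrt{3125824 - 2266923} = \sqrt{858901}$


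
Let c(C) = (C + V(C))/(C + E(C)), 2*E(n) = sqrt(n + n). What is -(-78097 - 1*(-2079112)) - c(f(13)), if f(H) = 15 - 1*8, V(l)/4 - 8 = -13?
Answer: -2001013 - sqrt(14)/7 ≈ -2.0010e+6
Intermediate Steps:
V(l) = -20 (V(l) = 32 + 4*(-13) = 32 - 52 = -20)
E(n) = sqrt(2)*sqrt(n)/2 (E(n) = sqrt(n + n)/2 = sqrt(2*n)/2 = (sqrt(2)*sqrt(n))/2 = sqrt(2)*sqrt(n)/2)
f(H) = 7 (f(H) = 15 - 8 = 7)
c(C) = (-20 + C)/(C + sqrt(2)*sqrt(C)/2) (c(C) = (C - 20)/(C + sqrt(2)*sqrt(C)/2) = (-20 + C)/(C + sqrt(2)*sqrt(C)/2))
-(-78097 - 1*(-2079112)) - c(f(13)) = -(-78097 - 1*(-2079112)) - 2*(-20 + 7)/(2*7 + sqrt(2)*sqrt(7)) = -(-78097 + 2079112) - 2*(-13)/(14 + sqrt(14)) = -1*2001015 - (-26)/(14 + sqrt(14)) = -2001015 + 26/(14 + sqrt(14))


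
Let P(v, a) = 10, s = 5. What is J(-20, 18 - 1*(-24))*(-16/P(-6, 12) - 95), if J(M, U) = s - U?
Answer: 17871/5 ≈ 3574.2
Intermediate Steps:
J(M, U) = 5 - U
J(-20, 18 - 1*(-24))*(-16/P(-6, 12) - 95) = (5 - (18 - 1*(-24)))*(-16/10 - 95) = (5 - (18 + 24))*(-16*⅒ - 95) = (5 - 1*42)*(-8/5 - 95) = (5 - 42)*(-483/5) = -37*(-483/5) = 17871/5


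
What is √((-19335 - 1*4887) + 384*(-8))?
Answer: I*√27294 ≈ 165.21*I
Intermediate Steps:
√((-19335 - 1*4887) + 384*(-8)) = √((-19335 - 4887) - 3072) = √(-24222 - 3072) = √(-27294) = I*√27294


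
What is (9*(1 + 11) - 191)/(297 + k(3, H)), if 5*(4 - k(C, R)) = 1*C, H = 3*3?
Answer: -415/1502 ≈ -0.27630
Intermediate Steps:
H = 9
k(C, R) = 4 - C/5
(9*(1 + 11) - 191)/(297 + k(3, H)) = (9*(1 + 11) - 191)/(297 + (4 - ⅕*3)) = (9*12 - 191)/(297 + (4 - ⅗)) = (108 - 191)/(297 + 17/5) = -83/1502/5 = -83*5/1502 = -415/1502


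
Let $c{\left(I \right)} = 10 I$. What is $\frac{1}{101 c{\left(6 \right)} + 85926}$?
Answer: $\frac{1}{91986} \approx 1.0871 \cdot 10^{-5}$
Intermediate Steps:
$\frac{1}{101 c{\left(6 \right)} + 85926} = \frac{1}{101 \cdot 10 \cdot 6 + 85926} = \frac{1}{101 \cdot 60 + 85926} = \frac{1}{6060 + 85926} = \frac{1}{91986}$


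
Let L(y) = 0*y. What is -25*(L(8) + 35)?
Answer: -875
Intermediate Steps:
L(y) = 0
-25*(L(8) + 35) = -25*(0 + 35) = -25*35 = -875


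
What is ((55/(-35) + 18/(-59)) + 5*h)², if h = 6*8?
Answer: 9671739025/170569 ≈ 56703.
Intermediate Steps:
h = 48
((55/(-35) + 18/(-59)) + 5*h)² = ((55/(-35) + 18/(-59)) + 5*48)² = ((55*(-1/35) + 18*(-1/59)) + 240)² = ((-11/7 - 18/59) + 240)² = (-775/413 + 240)² = (98345/413)² = 9671739025/170569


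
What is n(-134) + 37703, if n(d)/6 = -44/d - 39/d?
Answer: 2526350/67 ≈ 37707.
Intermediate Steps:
n(d) = -498/d (n(d) = 6*(-44/d - 39/d) = 6*(-83/d) = -498/d)
n(-134) + 37703 = -498/(-134) + 37703 = -498*(-1/134) + 37703 = 249/67 + 37703 = 2526350/67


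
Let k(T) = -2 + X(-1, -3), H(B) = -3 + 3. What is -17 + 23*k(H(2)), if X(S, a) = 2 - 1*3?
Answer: -86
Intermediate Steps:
H(B) = 0
X(S, a) = -1 (X(S, a) = 2 - 3 = -1)
k(T) = -3 (k(T) = -2 - 1 = -3)
-17 + 23*k(H(2)) = -17 + 23*(-3) = -17 - 69 = -86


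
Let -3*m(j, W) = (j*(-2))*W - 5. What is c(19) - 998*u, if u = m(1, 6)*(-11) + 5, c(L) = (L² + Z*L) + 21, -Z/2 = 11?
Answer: 171548/3 ≈ 57183.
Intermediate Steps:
Z = -22 (Z = -2*11 = -22)
m(j, W) = 5/3 + 2*W*j/3 (m(j, W) = -((j*(-2))*W - 5)/3 = -((-2*j)*W - 5)/3 = -(-2*W*j - 5)/3 = -(-5 - 2*W*j)/3 = 5/3 + 2*W*j/3)
c(L) = 21 + L² - 22*L (c(L) = (L² - 22*L) + 21 = 21 + L² - 22*L)
u = -172/3 (u = (5/3 + (⅔)*6*1)*(-11) + 5 = (5/3 + 4)*(-11) + 5 = (17/3)*(-11) + 5 = -187/3 + 5 = -172/3 ≈ -57.333)
c(19) - 998*u = (21 + 19² - 22*19) - 998*(-172/3) = (21 + 361 - 418) + 171656/3 = -36 + 171656/3 = 171548/3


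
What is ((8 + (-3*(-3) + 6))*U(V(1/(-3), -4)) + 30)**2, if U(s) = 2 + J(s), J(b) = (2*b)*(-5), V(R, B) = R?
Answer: 209764/9 ≈ 23307.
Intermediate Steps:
J(b) = -10*b
U(s) = 2 - 10*s
((8 + (-3*(-3) + 6))*U(V(1/(-3), -4)) + 30)**2 = ((8 + (-3*(-3) + 6))*(2 - 10/(-3)) + 30)**2 = ((8 + (9 + 6))*(2 - 10*(-1/3)) + 30)**2 = ((8 + 15)*(2 + 10/3) + 30)**2 = (23*(16/3) + 30)**2 = (368/3 + 30)**2 = (458/3)**2 = 209764/9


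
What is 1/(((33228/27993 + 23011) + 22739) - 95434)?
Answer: -9331/463590328 ≈ -2.0128e-5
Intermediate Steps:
1/(((33228/27993 + 23011) + 22739) - 95434) = 1/(((33228*(1/27993) + 23011) + 22739) - 95434) = 1/(((11076/9331 + 23011) + 22739) - 95434) = 1/((214726717/9331 + 22739) - 95434) = 1/(426904326/9331 - 95434) = 1/(-463590328/9331) = -9331/463590328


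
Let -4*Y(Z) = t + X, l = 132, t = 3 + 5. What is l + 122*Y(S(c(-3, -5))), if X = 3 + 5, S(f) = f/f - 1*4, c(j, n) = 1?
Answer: -356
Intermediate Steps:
t = 8
S(f) = -3 (S(f) = 1 - 4 = -3)
X = 8
Y(Z) = -4 (Y(Z) = -(8 + 8)/4 = -1/4*16 = -4)
l + 122*Y(S(c(-3, -5))) = 132 + 122*(-4) = 132 - 488 = -356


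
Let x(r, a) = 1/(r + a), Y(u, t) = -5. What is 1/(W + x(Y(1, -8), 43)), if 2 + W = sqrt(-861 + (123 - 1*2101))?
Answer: -2850/4105141 - 1444*I*sqrt(2839)/4105141 ≈ -0.00069425 - 0.018742*I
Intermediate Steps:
x(r, a) = 1/(a + r)
W = -2 + I*sqrt(2839) (W = -2 + sqrt(-861 + (123 - 1*2101)) = -2 + sqrt(-861 + (123 - 2101)) = -2 + sqrt(-861 - 1978) = -2 + sqrt(-2839) = -2 + I*sqrt(2839) ≈ -2.0 + 53.282*I)
1/(W + x(Y(1, -8), 43)) = 1/((-2 + I*sqrt(2839)) + 1/(43 - 5)) = 1/((-2 + I*sqrt(2839)) + 1/38) = 1/(-75/38 + I*sqrt(2839))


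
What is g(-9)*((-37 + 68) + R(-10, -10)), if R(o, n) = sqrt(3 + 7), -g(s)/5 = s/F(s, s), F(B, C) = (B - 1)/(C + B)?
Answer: 2511 + 81*sqrt(10) ≈ 2767.1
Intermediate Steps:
F(B, C) = (-1 + B)/(B + C)
g(s) = -10*s**2/(-1 + s) (g(s) = -5*s/((-1 + s)/(s + s)) = -5*s/((-1 + s)/((2*s))) = -5*s/((1/(2*s))*(-1 + s)) = -5*s/((-1 + s)/(2*s)) = -5*s*2*s/(-1 + s) = -10*s**2/(-1 + s))
R(o, n) = sqrt(10)
g(-9)*((-37 + 68) + R(-10, -10)) = (-10*(-9)**2/(-1 - 9))*((-37 + 68) + sqrt(10)) = (-10*81/(-10))*(31 + sqrt(10)) = (-10*81*(-1/10))*(31 + sqrt(10)) = 81*(31 + sqrt(10)) = 2511 + 81*sqrt(10)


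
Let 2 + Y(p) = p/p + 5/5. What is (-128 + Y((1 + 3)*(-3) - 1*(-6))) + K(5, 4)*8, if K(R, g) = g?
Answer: -96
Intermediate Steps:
Y(p) = 0 (Y(p) = -2 + (p/p + 5/5) = -2 + (1 + 5*(1/5)) = -2 + (1 + 1) = -2 + 2 = 0)
(-128 + Y((1 + 3)*(-3) - 1*(-6))) + K(5, 4)*8 = (-128 + 0) + 4*8 = -128 + 32 = -96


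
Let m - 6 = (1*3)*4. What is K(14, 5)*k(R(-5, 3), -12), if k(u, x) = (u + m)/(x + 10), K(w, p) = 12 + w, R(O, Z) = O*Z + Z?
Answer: -78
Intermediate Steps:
R(O, Z) = Z + O*Z
m = 18 (m = 6 + (1*3)*4 = 6 + 3*4 = 6 + 12 = 18)
k(u, x) = (18 + u)/(10 + x) (k(u, x) = (u + 18)/(x + 10) = (18 + u)/(10 + x))
K(14, 5)*k(R(-5, 3), -12) = (12 + 14)*((18 + 3*(1 - 5))/(10 - 12)) = 26*((18 + 3*(-4))/(-2)) = 26*(-(18 - 12)/2) = 26*(-1/2*6) = 26*(-3) = -78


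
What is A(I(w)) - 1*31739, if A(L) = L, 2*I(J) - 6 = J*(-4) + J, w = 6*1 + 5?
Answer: -63505/2 ≈ -31753.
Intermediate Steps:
w = 11 (w = 6 + 5 = 11)
I(J) = 3 - 3*J/2 (I(J) = 3 + (J*(-4) + J)/2 = 3 + (-4*J + J)/2 = 3 + (-3*J)/2 = 3 - 3*J/2)
A(I(w)) - 1*31739 = (3 - 3/2*11) - 1*31739 = (3 - 33/2) - 31739 = -27/2 - 31739 = -63505/2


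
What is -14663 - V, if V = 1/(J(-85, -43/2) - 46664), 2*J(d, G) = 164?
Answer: -683031865/46582 ≈ -14663.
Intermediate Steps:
J(d, G) = 82 (J(d, G) = (½)*164 = 82)
V = -1/46582 (V = 1/(82 - 46664) = 1/(-46582) = -1/46582 ≈ -2.1468e-5)
-14663 - V = -14663 - 1*(-1/46582) = -14663 + 1/46582 = -683031865/46582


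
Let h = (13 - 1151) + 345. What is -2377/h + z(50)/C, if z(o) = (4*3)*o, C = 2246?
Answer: 2907271/890539 ≈ 3.2646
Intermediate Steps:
h = -793 (h = -1138 + 345 = -793)
z(o) = 12*o
-2377/h + z(50)/C = -2377/(-793) + (12*50)/2246 = -2377*(-1/793) + 600*(1/2246) = 2377/793 + 300/1123 = 2907271/890539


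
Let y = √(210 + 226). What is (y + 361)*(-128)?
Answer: -46208 - 256*√109 ≈ -48881.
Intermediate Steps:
y = 2*√109 (y = √436 = 2*√109 ≈ 20.881)
(y + 361)*(-128) = (2*√109 + 361)*(-128) = (361 + 2*√109)*(-128) = -46208 - 256*√109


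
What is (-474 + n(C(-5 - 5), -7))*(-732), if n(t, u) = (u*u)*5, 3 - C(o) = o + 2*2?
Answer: 167628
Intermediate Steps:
C(o) = -1 - o (C(o) = 3 - (o + 2*2) = 3 - (o + 4) = 3 - (4 + o) = 3 + (-4 - o) = -1 - o)
n(t, u) = 5*u² (n(t, u) = u²*5 = 5*u²)
(-474 + n(C(-5 - 5), -7))*(-732) = (-474 + 5*(-7)²)*(-732) = (-474 + 5*49)*(-732) = (-474 + 245)*(-732) = -229*(-732) = 167628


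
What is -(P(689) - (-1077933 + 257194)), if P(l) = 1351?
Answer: -822090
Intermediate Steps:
-(P(689) - (-1077933 + 257194)) = -(1351 - (-1077933 + 257194)) = -(1351 - 1*(-820739)) = -(1351 + 820739) = -1*822090 = -822090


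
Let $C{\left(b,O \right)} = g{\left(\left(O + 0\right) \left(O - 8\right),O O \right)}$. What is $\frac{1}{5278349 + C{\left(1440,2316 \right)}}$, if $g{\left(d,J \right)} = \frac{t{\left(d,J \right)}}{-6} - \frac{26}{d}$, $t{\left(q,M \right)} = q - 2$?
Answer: $\frac{2672664}{11726209956979} \approx 2.2792 \cdot 10^{-7}$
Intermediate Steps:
$t{\left(q,M \right)} = -2 + q$ ($t{\left(q,M \right)} = q - 2 = -2 + q$)
$g{\left(d,J \right)} = \frac{1}{3} - \frac{26}{d} - \frac{d}{6}$ ($g{\left(d,J \right)} = \frac{-2 + d}{-6} - \frac{26}{d} = \left(-2 + d\right) \left(- \frac{1}{6}\right) - \frac{26}{d} = \left(\frac{1}{3} - \frac{d}{6}\right) - \frac{26}{d} = \frac{1}{3} - \frac{26}{d} - \frac{d}{6}$)
$C{\left(b,O \right)} = \frac{-156 + O \left(-8 + O\right) \left(2 - O \left(-8 + O\right)\right)}{6 O \left(-8 + O\right)}$ ($C{\left(b,O \right)} = \frac{-156 + \left(O + 0\right) \left(O - 8\right) \left(2 - \left(O + 0\right) \left(O - 8\right)\right)}{6 \left(O + 0\right) \left(O - 8\right)} = \frac{-156 + O \left(-8 + O\right) \left(2 - O \left(-8 + O\right)\right)}{6 O \left(-8 + O\right)}$)
$\frac{1}{5278349 + C{\left(1440,2316 \right)}} = \frac{1}{5278349 + \frac{-156 + 2316 \left(-8 + 2316\right) \left(2 - 2316 \left(-8 + 2316\right)\right)}{6 \cdot 2316 \left(-8 + 2316\right)}} = \frac{1}{5278349 + \frac{1}{6} \cdot \frac{1}{2316} \cdot \frac{1}{2308} \left(-156 + 2316 \cdot 2308 \left(2 - 2316 \cdot 2308\right)\right)} = \frac{1}{5278349 + \frac{1}{6} \cdot \frac{1}{2316} \cdot \frac{1}{2308} \left(-156 + 2316 \cdot 2308 \left(2 - 5345328\right)\right)} = \frac{1}{5278349 + \frac{1}{6} \cdot \frac{1}{2316} \cdot \frac{1}{2308} \left(-156 + 2316 \cdot 2308 \left(-5345326\right)\right)} = \frac{1}{5278349 + \frac{1}{6} \cdot \frac{1}{2316} \cdot \frac{1}{2308} \left(-156 - 28572520736928\right)} = \frac{1}{5278349 + \frac{1}{6} \cdot \frac{1}{2316} \cdot \frac{1}{2308} \left(-28572520737084\right)} = \frac{1}{5278349 - \frac{2381043394757}{2672664}} = \frac{1}{\frac{11726209956979}{2672664}} = \frac{2672664}{11726209956979}$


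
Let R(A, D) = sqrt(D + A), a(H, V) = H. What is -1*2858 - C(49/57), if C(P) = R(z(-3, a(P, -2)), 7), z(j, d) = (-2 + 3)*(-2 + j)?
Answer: -2858 - sqrt(2) ≈ -2859.4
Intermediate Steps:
z(j, d) = -2 + j (z(j, d) = 1*(-2 + j) = -2 + j)
R(A, D) = sqrt(A + D)
C(P) = sqrt(2) (C(P) = sqrt((-2 - 3) + 7) = sqrt(-5 + 7) = sqrt(2))
-1*2858 - C(49/57) = -1*2858 - sqrt(2) = -2858 - sqrt(2)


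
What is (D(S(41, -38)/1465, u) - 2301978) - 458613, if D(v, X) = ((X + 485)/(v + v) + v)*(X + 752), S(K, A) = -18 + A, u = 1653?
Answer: -1148862572069/16408 ≈ -7.0018e+7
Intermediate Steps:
D(v, X) = (752 + X)*(v + (485 + X)/(2*v)) (D(v, X) = ((485 + X)/((2*v)) + v)*(752 + X) = ((485 + X)*(1/(2*v)) + v)*(752 + X) = ((485 + X)/(2*v) + v)*(752 + X) = (v + (485 + X)/(2*v))*(752 + X) = (752 + X)*(v + (485 + X)/(2*v)))
(D(S(41, -38)/1465, u) - 2301978) - 458613 = ((364720 + 1653**2 + 1237*1653 + 2*((-18 - 38)/1465)**2*(752 + 1653))/(2*(((-18 - 38)/1465))) - 2301978) - 458613 = ((364720 + 2732409 + 2044761 + 2*(-56*1/1465)**2*2405)/(2*((-56*1/1465))) - 2301978) - 458613 = ((364720 + 2732409 + 2044761 + 2*(-56/1465)**2*2405)/(2*(-56/1465)) - 2301978) - 458613 = ((1/2)*(-1465/56)*(364720 + 2732409 + 2044761 + 2*(3136/2146225)*2405) - 2301978) - 458613 = ((1/2)*(-1465/56)*(364720 + 2732409 + 2044761 + 3016832/429245) - 2301978) - 458613 = ((1/2)*(-1465/56)*(2207133589882/429245) - 2301978) - 458613 = (-1103566794941/16408 - 2301978) - 458613 = -1141337649965/16408 - 458613 = -1148862572069/16408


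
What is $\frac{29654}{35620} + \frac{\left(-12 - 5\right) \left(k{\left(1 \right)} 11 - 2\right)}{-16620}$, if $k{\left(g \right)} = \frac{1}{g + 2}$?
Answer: $\frac{74078807}{88800660} \approx 0.83421$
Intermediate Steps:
$k{\left(g \right)} = \frac{1}{2 + g}$
$\frac{29654}{35620} + \frac{\left(-12 - 5\right) \left(k{\left(1 \right)} 11 - 2\right)}{-16620} = \frac{29654}{35620} + \frac{\left(-12 - 5\right) \left(\frac{1}{2 + 1} \cdot 11 - 2\right)}{-16620} = 29654 \cdot \frac{1}{35620} + - 17 \left(\frac{1}{3} \cdot 11 - 2\right) \left(- \frac{1}{16620}\right) = \frac{14827}{17810} + - 17 \left(\frac{1}{3} \cdot 11 - 2\right) \left(- \frac{1}{16620}\right) = \frac{14827}{17810} + - 17 \left(\frac{11}{3} - 2\right) \left(- \frac{1}{16620}\right) = \frac{14827}{17810} + \left(-17\right) \frac{5}{3} \left(- \frac{1}{16620}\right) = \frac{14827}{17810} - - \frac{17}{9972} = \frac{14827}{17810} + \frac{17}{9972} = \frac{74078807}{88800660}$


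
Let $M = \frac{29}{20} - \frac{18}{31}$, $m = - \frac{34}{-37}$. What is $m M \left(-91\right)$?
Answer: $- \frac{833833}{11470} \approx -72.697$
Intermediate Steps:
$m = \frac{34}{37}$ ($m = \left(-34\right) \left(- \frac{1}{37}\right) = \frac{34}{37} \approx 0.91892$)
$M = \frac{539}{620}$ ($M = 29 \cdot \frac{1}{20} - \frac{18}{31} = \frac{29}{20} - \frac{18}{31} = \frac{539}{620} \approx 0.86936$)
$m M \left(-91\right) = \frac{34}{37} \cdot \frac{539}{620} \left(-91\right) = \frac{9163}{11470} \left(-91\right) = - \frac{833833}{11470}$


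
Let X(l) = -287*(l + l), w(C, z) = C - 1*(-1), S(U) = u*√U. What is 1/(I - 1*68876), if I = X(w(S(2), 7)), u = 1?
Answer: -34725/2411321774 + 287*√2/2411321774 ≈ -1.4233e-5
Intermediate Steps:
S(U) = √U (S(U) = 1*√U = √U)
w(C, z) = 1 + C (w(C, z) = C + 1 = 1 + C)
X(l) = -574*l
I = -574 - 574*√2 (I = -574*(1 + √2) = -574 - 574*√2 ≈ -1385.8)
1/(I - 1*68876) = 1/((-574 - 574*√2) - 1*68876) = 1/((-574 - 574*√2) - 68876) = 1/(-69450 - 574*√2)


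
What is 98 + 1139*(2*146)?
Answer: 332686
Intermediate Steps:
98 + 1139*(2*146) = 98 + 1139*292 = 98 + 332588 = 332686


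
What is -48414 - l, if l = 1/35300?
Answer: -1709014201/35300 ≈ -48414.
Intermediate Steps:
l = 1/35300 ≈ 2.8329e-5
-48414 - l = -48414 - 1*1/35300 = -48414 - 1/35300 = -1709014201/35300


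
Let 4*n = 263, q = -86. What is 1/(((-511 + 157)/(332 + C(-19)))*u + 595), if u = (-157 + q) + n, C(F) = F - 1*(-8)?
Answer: 214/169161 ≈ 0.0012651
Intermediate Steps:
n = 263/4 (n = (¼)*263 = 263/4 ≈ 65.750)
C(F) = 8 + F (C(F) = F + 8 = 8 + F)
u = -709/4 (u = (-157 - 86) + 263/4 = -243 + 263/4 = -709/4 ≈ -177.25)
1/(((-511 + 157)/(332 + C(-19)))*u + 595) = 1/(((-511 + 157)/(332 + (8 - 19)))*(-709/4) + 595) = 1/(-354/(332 - 11)*(-709/4) + 595) = 1/(-354/321*(-709/4) + 595) = 1/(-354*1/321*(-709/4) + 595) = 1/(-118/107*(-709/4) + 595) = 1/(41831/214 + 595) = 1/(169161/214) = 214/169161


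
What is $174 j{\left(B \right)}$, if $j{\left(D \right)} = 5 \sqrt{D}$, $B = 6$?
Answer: $870 \sqrt{6} \approx 2131.1$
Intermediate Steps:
$174 j{\left(B \right)} = 174 \cdot 5 \sqrt{6} = 870 \sqrt{6}$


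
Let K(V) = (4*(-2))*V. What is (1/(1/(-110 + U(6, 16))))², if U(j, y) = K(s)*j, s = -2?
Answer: 196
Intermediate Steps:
K(V) = -8*V
U(j, y) = 16*j (U(j, y) = (-8*(-2))*j = 16*j)
(1/(1/(-110 + U(6, 16))))² = (1/(1/(-110 + 16*6)))² = (1/(1/(-110 + 96)))² = (1/(1/(-14)))² = (1/(-1/14))² = (-14)² = 196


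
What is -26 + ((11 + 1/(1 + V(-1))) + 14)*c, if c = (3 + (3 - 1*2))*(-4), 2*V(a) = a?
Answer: -458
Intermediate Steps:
V(a) = a/2
c = -16 (c = (3 + (3 - 2))*(-4) = (3 + 1)*(-4) = 4*(-4) = -16)
-26 + ((11 + 1/(1 + V(-1))) + 14)*c = -26 + ((11 + 1/(1 + (1/2)*(-1))) + 14)*(-16) = -26 + ((11 + 1/(1 - 1/2)) + 14)*(-16) = -26 + ((11 + 1/(1/2)) + 14)*(-16) = -26 + ((11 + 2) + 14)*(-16) = -26 + (13 + 14)*(-16) = -26 + 27*(-16) = -26 - 432 = -458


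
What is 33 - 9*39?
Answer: -318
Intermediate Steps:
33 - 9*39 = 33 - 351 = -318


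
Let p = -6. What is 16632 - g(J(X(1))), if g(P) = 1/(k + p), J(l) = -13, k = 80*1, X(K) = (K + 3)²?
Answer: 1230767/74 ≈ 16632.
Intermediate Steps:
X(K) = (3 + K)²
k = 80
g(P) = 1/74 (g(P) = 1/(80 - 6) = 1/74)
16632 - g(J(X(1))) = 16632 - 1*1/74 = 16632 - 1/74 = 1230767/74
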